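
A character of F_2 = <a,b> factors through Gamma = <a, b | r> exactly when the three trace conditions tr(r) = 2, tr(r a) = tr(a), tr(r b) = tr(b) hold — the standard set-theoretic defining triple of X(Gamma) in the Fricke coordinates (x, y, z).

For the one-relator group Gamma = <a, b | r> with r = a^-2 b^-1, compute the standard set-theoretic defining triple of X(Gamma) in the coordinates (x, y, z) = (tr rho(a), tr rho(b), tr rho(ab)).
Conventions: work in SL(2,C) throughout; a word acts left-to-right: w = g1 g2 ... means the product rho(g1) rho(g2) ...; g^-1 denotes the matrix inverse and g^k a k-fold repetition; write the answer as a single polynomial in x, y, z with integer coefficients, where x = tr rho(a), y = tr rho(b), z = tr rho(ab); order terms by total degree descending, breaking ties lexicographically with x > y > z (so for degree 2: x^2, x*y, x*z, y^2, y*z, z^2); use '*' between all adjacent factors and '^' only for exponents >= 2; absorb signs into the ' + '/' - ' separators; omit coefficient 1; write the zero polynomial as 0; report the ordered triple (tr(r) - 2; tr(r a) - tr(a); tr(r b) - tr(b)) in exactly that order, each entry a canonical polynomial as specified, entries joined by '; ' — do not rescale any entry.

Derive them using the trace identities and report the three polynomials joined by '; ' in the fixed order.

x*z - y - 2; -x + z; x^2 - y - 2

tr(a^-1) = tr(a) = x
tr(a^-2) = tr(a^-1) * tr(a) - tr(1)   [inverse elimination on a] = x^2 - 2
and tr(a^-1 b) = tr(b) * tr(a) - tr(b a)   [inverse elimination on a] = x*y - z
and tr(a^-2 b) = tr(a^-1 b) * tr(a) - tr(a^-1 b a)   [inverse elimination on a] = x^2*y - x*z - y
next, tr(a^-2 b^-1) = tr(a^-2) * tr(b) - tr(a^-2 b)   [inverse elimination on b] = x*z - y
assemble the triple (tr(r) - 2; tr(r a) - x; tr(r b) - y)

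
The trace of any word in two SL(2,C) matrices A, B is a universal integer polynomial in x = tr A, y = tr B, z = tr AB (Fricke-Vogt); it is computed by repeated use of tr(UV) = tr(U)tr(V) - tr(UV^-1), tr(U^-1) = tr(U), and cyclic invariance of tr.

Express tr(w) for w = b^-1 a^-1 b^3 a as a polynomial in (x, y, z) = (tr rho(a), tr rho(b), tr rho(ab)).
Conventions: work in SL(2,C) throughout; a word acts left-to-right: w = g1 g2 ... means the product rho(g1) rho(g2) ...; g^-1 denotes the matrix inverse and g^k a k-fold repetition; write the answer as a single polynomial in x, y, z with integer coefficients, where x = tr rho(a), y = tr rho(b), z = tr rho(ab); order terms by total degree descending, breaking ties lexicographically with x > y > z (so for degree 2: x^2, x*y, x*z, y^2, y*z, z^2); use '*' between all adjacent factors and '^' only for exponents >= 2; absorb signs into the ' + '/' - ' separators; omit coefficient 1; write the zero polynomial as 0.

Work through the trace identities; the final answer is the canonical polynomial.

-x*y^3*z + x^2*y^2 + y^4 + y^2*z^2 + x*y*z - x^2 - 4*y^2 - z^2 + 2

and tr(b^2) = tr(b) tr(b) - tr(1) = y^2 - 2
tr(b^3) = tr(b) tr(b^2) - tr(b) = y^3 - 3*y
and tr(b a b) = tr(b) tr(a b) - tr(a) = y*z - x
tr(b a b^2) = tr(b) tr(b a b) - tr(b a) = y^2*z - x*y - z
tr(b^3 a b) = tr(b) tr(b a b^2) - tr(b a b) = y^3*z - x*y^2 - 2*y*z + x
and tr(a b a b) = tr(b a) tr(b a) - tr(1)   [split at repeated b] = z^2 - 2
tr(a b a) = tr(a) tr(b a) - tr(b) = x*z - y
next, tr(a b a b^2) = tr(b) tr(a b a b) - tr(a b a) = y*z^2 - x*z - y
tr(b^3 a b a) = tr(b) tr(a b a b^2) - tr(a b a b) = y^2*z^2 - x*y*z - y^2 - z^2 + 2
tr(a^-1 b^3 a b) = tr(b^3 a b) tr(a) - tr(b^3 a b a) = x*y^3*z - x^2*y^2 - y^2*z^2 - x*y*z + x^2 + y^2 + z^2 - 2
and tr(b^-1 a^-1 b^3 a) = tr(a^-1 b^3 a) tr(b) - tr(a^-1 b^3 a b) = -x*y^3*z + x^2*y^2 + y^4 + y^2*z^2 + x*y*z - x^2 - 4*y^2 - z^2 + 2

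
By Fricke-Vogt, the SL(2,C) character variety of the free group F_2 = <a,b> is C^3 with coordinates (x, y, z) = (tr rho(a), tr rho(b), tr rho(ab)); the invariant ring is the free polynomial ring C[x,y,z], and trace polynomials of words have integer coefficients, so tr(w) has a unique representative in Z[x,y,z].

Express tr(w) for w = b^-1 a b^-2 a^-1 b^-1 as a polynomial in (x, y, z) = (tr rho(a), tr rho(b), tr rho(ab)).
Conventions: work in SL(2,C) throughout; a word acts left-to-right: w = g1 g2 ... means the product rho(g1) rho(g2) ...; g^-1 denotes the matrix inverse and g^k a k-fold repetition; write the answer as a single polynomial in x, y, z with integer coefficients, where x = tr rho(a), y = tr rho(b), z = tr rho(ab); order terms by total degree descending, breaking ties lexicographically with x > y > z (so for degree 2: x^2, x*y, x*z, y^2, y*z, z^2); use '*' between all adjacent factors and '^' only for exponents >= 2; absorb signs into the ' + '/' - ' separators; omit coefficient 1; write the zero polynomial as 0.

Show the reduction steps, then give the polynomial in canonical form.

trace(b^-1) = trace(b) = y
trace(b^-2) = trace(b^-1) trace(b) - trace(1) = y^2 - 2
trace(b a b) = trace(b) trace(a b) - trace(a) = y*z - x
trace(b a b a) = trace(b a) trace(b a) - trace(1) = z^2 - 2
trace(a^-1 b a b) = trace(b a b) trace(a) - trace(b a b a) = x*y*z - x^2 - z^2 + 2
trace(a^-1 b a b^-1) = trace(a^-1 b a) trace(b) - trace(a^-1 b a b) = -x*y*z + x^2 + y^2 + z^2 - 2
trace(a b^-2 a^-1 b) = trace(a^-1 b a b^-1) trace(b) - trace(a^-1 b a) = -x*y^2*z + x^2*y + y^3 + y*z^2 - 3*y
trace(a b^-2 a^-1 b^-1) = trace(a b^-2 a^-1) trace(b) - trace(a b^-2 a^-1 b) = x*y^2*z - x^2*y - y*z^2 + y
trace(b^-1 a b^-2 a^-1 b^-1) = trace(a b^-2 a^-1 b^-1) trace(b) - trace(a b^-2 a^-1) = x*y^3*z - x^2*y^2 - y^2*z^2 + 2

x*y^3*z - x^2*y^2 - y^2*z^2 + 2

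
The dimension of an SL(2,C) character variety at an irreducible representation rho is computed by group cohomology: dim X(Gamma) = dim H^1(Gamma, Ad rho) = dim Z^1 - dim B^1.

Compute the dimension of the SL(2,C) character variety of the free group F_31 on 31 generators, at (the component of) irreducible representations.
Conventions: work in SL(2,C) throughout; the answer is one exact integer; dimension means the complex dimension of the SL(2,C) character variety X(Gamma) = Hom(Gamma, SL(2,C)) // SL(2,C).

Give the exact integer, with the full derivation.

Gamma = F_31 has 31 generators and no relators.
So Z^1 = (sl_2)^31 in full: dim Z^1 = 93.
Irreducibility makes the coboundary map sl_2 -> Z^1 injective (trivial centralizer), so dim B^1 = 3.
dim H^1 = 93 - 3 = 90, which is dim X.

90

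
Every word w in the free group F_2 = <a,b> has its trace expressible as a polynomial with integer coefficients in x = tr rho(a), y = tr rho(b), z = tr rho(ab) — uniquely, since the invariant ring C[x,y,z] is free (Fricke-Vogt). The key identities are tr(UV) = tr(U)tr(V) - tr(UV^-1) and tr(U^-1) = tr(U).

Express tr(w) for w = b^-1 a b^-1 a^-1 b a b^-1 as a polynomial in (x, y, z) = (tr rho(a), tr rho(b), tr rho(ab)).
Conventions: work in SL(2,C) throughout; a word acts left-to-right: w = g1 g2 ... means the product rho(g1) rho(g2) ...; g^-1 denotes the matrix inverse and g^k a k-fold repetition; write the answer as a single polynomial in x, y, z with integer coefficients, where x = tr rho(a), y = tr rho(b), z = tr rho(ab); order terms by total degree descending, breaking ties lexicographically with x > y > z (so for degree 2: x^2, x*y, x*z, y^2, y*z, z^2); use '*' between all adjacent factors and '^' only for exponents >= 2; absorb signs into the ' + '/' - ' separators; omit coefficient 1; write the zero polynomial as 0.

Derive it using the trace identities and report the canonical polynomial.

trace(a^2) = trace(a) trace(a) - trace(1) = x^2 - 2
trace(a b a) = trace(a) trace(b a) - trace(b) = x*z - y
trace(a b a^2) = trace(a) trace(a b a) - trace(a b) = x^2*z - x*y - z
trace(b a b a) = trace(a b) trace(a b) - trace(1) = z^2 - 2
trace(b a b) = trace(b) trace(a b) - trace(a) = y*z - x
trace(a b a^2 b) = trace(a) trace(b a b a) - trace(b a b) = x*z^2 - y*z - x
trace(b a^2 b^-1 a) = trace(a b a^2) trace(b) - trace(a b a^2 b) = x^2*y*z - x*y^2 - x*z^2 + x
trace(a b^-1 a^-1 b a) = trace(b a^2 b^-1) trace(a) - trace(b a^2 b^-1 a) = -x^2*y*z + x^3 + x*y^2 + x*z^2 - 3*x
trace(b a b a b) = trace(b) trace(a b a b) - trace(a b a) = y*z^2 - x*z - y
trace(b a b a b a) = trace(a b a b) trace(a b) - trace(b a) = z^3 - 3*z
trace(a^-1 b a b a b) = trace(b a b a b) trace(a) - trace(b a b a b a) = x*y*z^2 - x^2*z - z^3 - x*y + 3*z
trace(a b^-1 a^-1 b a b) = trace(a^-1 b a b a) trace(b) - trace(a^-1 b a b a b) = -x*y*z^2 + x^2*z + y^2*z + z^3 - 3*z
trace(b^-1 a b^-1 a^-1 b a) = trace(a b^-1 a^-1 b a) trace(b) - trace(a b^-1 a^-1 b a b) = -x^2*y^2*z + x^3*y + x*y^3 + 2*x*y*z^2 - x^2*z - y^2*z - z^3 - 3*x*y + 3*z
trace(b^-1 a b^-1 a^-1 b a b^-1) = trace(b^-1 a b^-1 a^-1 b a) trace(b) - trace(b^-1 a b^-1 a^-1 b a b) = -x^2*y^3*z + x^3*y^2 + x*y^4 + 2*x*y^2*z^2 - y^3*z - y*z^3 - x^3 - 4*x*y^2 - x*z^2 + 3*y*z + 3*x

-x^2*y^3*z + x^3*y^2 + x*y^4 + 2*x*y^2*z^2 - y^3*z - y*z^3 - x^3 - 4*x*y^2 - x*z^2 + 3*y*z + 3*x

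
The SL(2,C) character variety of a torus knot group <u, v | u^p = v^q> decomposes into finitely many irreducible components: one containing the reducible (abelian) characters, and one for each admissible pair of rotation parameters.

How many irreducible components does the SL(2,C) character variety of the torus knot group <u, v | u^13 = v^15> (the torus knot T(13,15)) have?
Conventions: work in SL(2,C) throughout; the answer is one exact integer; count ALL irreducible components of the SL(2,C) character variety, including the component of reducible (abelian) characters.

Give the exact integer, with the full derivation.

For T(13,15): irreducibility forces the central element u^13 = v^15 to one of +I, -I.
On an irreducible component, tr(u) is locked at 2*cos(pi*alpha/13) for some alpha in 1..12, and tr(v) at 2*cos(pi*beta/15) for some beta in 1..14.
u^13 = (-1)^alpha I and v^15 = (-1)^beta I must agree, so alpha and beta have equal parity.
count pairs: odd alpha (6 choices) x odd beta (7), plus even alpha (6) x even beta (7): 6*7 + 6*7 = 84.
Total: 84 irreducible-character components + 1 reducible (abelian) component = 85.

85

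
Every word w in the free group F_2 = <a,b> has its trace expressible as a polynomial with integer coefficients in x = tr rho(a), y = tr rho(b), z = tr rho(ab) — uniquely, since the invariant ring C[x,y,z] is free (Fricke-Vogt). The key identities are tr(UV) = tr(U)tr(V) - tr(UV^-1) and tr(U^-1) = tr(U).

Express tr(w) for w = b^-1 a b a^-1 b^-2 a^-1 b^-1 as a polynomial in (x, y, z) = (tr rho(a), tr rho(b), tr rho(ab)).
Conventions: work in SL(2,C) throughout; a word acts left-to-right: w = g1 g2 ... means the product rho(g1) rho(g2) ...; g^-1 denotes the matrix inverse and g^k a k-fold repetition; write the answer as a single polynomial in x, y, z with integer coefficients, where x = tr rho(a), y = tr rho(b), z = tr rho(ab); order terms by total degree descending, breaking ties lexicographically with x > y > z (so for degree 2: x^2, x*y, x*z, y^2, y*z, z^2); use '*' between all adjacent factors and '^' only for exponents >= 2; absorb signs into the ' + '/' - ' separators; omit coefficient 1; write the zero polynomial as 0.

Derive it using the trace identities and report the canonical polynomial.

-x*y^3*z^2 + 2*x^2*y^2*z + y^4*z + y^2*z^3 - x^3*y - x*y^3 - x*y*z^2 - 3*y^2*z + 3*x*y - z

and trace(b^-1 a) = trace(a)*trace(b) - trace(a b)  (eliminate b^-1) = x*y - z
next, trace(a b a) = trace(a)*trace(b a) - trace(b)  (reduce the a square) = x*z - y
trace(a b a b) = trace(a b)*trace(a b) - trace(1)  (split on a) = z^2 - 2
and trace(a b a b^-1) = trace(a b a)*trace(b) - trace(a b a b)  (eliminate b^-1) = x*y*z - y^2 - z^2 + 2
next, trace(b^-2 a b a) = trace(a b a b^-1)*trace(b) - trace(a b a)  (eliminate b^-1) = x*y^2*z - y^3 - y*z^2 - x*z + 3*y
trace(b^-1 a b a^-1 b^-1) = trace(b^-2 a b)*trace(a) - trace(b^-2 a b a)  (eliminate a^-1) = -x*y^2*z + x^2*y + y^3 + y*z^2 - 3*y
trace(b a b) = trace(b)*trace(a b) - trace(a)  (reduce the b square) = y*z - x
trace(a b a^-1 b) = trace(b a b)*trace(a) - trace(b a b a)  (eliminate a^-1) = x*y*z - x^2 - z^2 + 2
next, trace(b^-1 a b a^-1) = trace(a b a^-1)*trace(b) - trace(a b a^-1 b)  (eliminate b^-1) = -x*y*z + x^2 + y^2 + z^2 - 2
trace(b^-1 a b a^-1 b^-2) = trace(b^-1 a b a^-1 b^-1)*trace(b) - trace(b^-1 a b a^-1)  (eliminate b^-1) = -x*y^3*z + x^2*y^2 + y^4 + y^2*z^2 + x*y*z - x^2 - 4*y^2 - z^2 + 2
trace(a^2) = trace(a)*trace(a) - trace(1)  (reduce the a square) = x^2 - 2
trace(a^2 b a) = trace(a)*trace(a b a) - trace(a b)  (reduce the a square) = x^2*z - x*y - z
next, trace(a^2 b a b) = trace(a)*trace(b a b a) - trace(b a b)  (reduce the a square) = x*z^2 - y*z - x
next, trace(b^-1 a^2 b a) = trace(a^2 b a)*trace(b) - trace(a^2 b a b)  (eliminate b^-1) = x^2*y*z - x*y^2 - x*z^2 + x
trace(a b a^-1 b^-1 a) = trace(b^-1 a^2 b)*trace(a) - trace(b^-1 a^2 b a)  (eliminate a^-1) = -x^2*y*z + x^3 + x*y^2 + x*z^2 - 3*x
next, trace(a b a b a b) = trace(b a b a)*trace(b a) - trace(a b)  (split on b) = z^3 - 3*z
trace(b^-1 a b a b a) = trace(a b a b a)*trace(b) - trace(a b a b a b)  (eliminate b^-1) = x*y*z^2 - y^2*z - z^3 - x*y + 3*z
trace(a b a^-1 b^-1 a b) = trace(b^-1 a b a b)*trace(a) - trace(b^-1 a b a b a)  (eliminate a^-1) = -x*y*z^2 + x^2*z + y^2*z + z^3 - 3*z
next, trace(b^-1 a b^-1 a b a^-1) = trace(a b a^-1 b^-1 a)*trace(b) - trace(a b a^-1 b^-1 a b)  (eliminate b^-1) = -x^2*y^2*z + x^3*y + x*y^3 + 2*x*y*z^2 - x^2*z - y^2*z - z^3 - 3*x*y + 3*z
trace(b^-1 a b a^-1 b^-2 a) = trace(b^-1 a b^-1 a b a^-1)*trace(b) - trace(b^-1 a b^-1 a b a^-1 b)  (eliminate b^-1) = -x^2*y^3*z + x^3*y^2 + x*y^4 + 2*x*y^2*z^2 - x^2*y*z - y^3*z - y*z^3 - 3*x*y^2 + 3*y*z - x
and trace(a b a^-1 b^-2 a^-1 b^-1) = trace(b^-1 a b a^-1 b^-2)*trace(a) - trace(b^-1 a b a^-1 b^-2 a)  (eliminate a^-1) = -x*y^2*z^2 + 2*x^2*y*z + y^3*z + y*z^3 - x^3 - x*y^2 - x*z^2 - 3*y*z + 3*x
and trace(b^-1 a b a^-1 b^-2 a^-1 b^-1) = trace(a b a^-1 b^-2 a^-1 b^-1)*trace(b) - trace(a b a^-1 b^-2 a^-1)  (eliminate b^-1) = -x*y^3*z^2 + 2*x^2*y^2*z + y^4*z + y^2*z^3 - x^3*y - x*y^3 - x*y*z^2 - 3*y^2*z + 3*x*y - z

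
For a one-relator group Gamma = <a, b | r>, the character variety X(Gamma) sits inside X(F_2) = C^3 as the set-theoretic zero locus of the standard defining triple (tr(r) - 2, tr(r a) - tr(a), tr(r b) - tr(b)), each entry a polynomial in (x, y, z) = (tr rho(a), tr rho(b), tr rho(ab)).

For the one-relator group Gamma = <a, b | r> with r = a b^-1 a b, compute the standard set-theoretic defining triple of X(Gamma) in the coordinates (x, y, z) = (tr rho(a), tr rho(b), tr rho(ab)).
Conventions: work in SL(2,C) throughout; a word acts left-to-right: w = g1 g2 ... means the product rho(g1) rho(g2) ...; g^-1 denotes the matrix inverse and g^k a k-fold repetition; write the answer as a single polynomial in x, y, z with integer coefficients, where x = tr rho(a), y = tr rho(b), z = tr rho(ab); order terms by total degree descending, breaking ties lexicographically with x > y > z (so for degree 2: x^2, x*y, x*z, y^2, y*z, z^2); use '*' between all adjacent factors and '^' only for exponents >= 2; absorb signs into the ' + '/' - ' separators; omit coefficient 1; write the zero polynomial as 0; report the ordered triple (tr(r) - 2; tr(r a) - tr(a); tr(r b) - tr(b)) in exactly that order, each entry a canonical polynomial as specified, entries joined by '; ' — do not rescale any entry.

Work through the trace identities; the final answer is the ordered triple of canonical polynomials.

tr(a b a) = tr(a)*tr(b a) - tr(b) = x*z - y
tr(a b a b) = tr(b a)*tr(b a) - tr(1) = z^2 - 2
tr(a b^-1 a b) = tr(a b a)*tr(b) - tr(a b a b) = x*y*z - y^2 - z^2 + 2
and tr(a b a^2) = tr(a)*tr(a b a) - tr(a b)  (reduce the a square) = x^2*z - x*y - z
tr(b a b) = tr(b)*tr(a b) - tr(a)  (reduce the b square) = y*z - x
and tr(a b a^2 b) = tr(a)*tr(b a b a) - tr(b a b)  (reduce the a square) = x*z^2 - y*z - x
tr(a b^-1 a b a) = tr(a b a^2)*tr(b) - tr(a b a^2 b)  (eliminate b^-1) = x^2*y*z - x*y^2 - x*z^2 + x
next, tr(b^2) = tr(b)*tr(b) - tr(1)  (reduce the b square) = y^2 - 2
tr(a b^2 a) = tr(a)*tr(b^2 a) - tr(b^2)  (reduce the a square) = x*y*z - x^2 - y^2 + 2
tr(a b^2 a b) = tr(b)*tr(a b a b) - tr(a b a)  (reduce the b square) = y*z^2 - x*z - y
tr(a b^-1 a b^2) = tr(a b^2 a)*tr(b) - tr(a b^2 a b)  (eliminate b^-1) = x*y^2*z - x^2*y - y^3 - y*z^2 + x*z + 3*y
assemble the triple (tr(r) - 2; tr(r a) - x; tr(r b) - y)

x*y*z - y^2 - z^2; x^2*y*z - x*y^2 - x*z^2; x*y^2*z - x^2*y - y^3 - y*z^2 + x*z + 2*y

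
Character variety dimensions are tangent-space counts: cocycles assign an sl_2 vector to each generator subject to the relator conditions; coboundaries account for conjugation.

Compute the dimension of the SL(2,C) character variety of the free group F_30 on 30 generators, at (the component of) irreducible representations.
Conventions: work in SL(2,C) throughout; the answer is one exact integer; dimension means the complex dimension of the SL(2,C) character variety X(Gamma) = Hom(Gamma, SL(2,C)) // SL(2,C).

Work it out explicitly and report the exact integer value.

The free group F_30: 30 generators, no relators.
A cocycle picks one sl_2 vector per generator freely, giving dim Z^1 = 3*30 = 90.
At an irreducible rho the centralizer of the image in sl_2 is 0, so the coboundary map sl_2 -> Z^1 is injective: dim B^1 = 3.
dim H^1 = 90 - 3 = 87, which is dim X.

87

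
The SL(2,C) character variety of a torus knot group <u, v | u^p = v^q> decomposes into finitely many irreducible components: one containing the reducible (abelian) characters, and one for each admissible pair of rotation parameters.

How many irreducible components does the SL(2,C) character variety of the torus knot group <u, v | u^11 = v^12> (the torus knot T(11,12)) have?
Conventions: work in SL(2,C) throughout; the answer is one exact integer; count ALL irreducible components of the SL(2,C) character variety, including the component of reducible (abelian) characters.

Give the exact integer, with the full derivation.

56

In the torus knot group T(11,12), u^11 = v^12 is central, so an irreducible representation sends it to +I or -I (Schur).
On an irreducible component, tr(u) is locked at 2*cos(pi*alpha/11) for some alpha in 1..10, and tr(v) at 2*cos(pi*beta/12) for some beta in 1..11.
u^11 = (-1)^alpha I and v^12 = (-1)^beta I must agree, so alpha and beta have equal parity.
count pairs: odd alpha (5 choices) x odd beta (6), plus even alpha (5) x even beta (5): 5*6 + 5*5 = 55.
That is 55 components of irreducible characters, and with the reducible (abelian) component the total is 56.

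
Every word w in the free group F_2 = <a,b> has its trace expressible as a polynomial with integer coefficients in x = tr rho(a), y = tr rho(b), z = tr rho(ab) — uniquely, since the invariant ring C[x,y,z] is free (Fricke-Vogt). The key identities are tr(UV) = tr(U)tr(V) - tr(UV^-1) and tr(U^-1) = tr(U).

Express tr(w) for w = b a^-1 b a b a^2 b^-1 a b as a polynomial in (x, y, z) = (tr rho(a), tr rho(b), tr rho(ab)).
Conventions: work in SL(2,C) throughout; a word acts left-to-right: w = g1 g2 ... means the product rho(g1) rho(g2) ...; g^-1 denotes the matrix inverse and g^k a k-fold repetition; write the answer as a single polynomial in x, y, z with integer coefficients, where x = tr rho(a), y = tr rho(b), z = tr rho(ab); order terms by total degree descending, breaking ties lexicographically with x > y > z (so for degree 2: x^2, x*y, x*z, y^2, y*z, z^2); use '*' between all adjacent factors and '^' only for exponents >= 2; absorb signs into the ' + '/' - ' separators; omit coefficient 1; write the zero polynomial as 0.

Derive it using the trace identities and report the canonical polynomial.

tr(a b a b) = tr(b a) * tr(b a) - tr(1)   [split at repeated b] = z^2 - 2
tr(a b a) = tr(a) * tr(b a) - tr(b) = x*z - y
tr(b^2 a b a) = tr(b) * tr(a b a b) - tr(a b a) = y*z^2 - x*z - y
tr(b a b) = tr(b) * tr(a b) - tr(a) = y*z - x
tr(b^2 a b) = tr(b) * tr(b a b) - tr(b a) = y^2*z - x*y - z
tr(b^2 a b a^2) = tr(a) * tr(b^2 a b a) - tr(b^2 a b) = x*y*z^2 - x^2*z - y^2*z + z
tr(a b a^3 b^2) = tr(a) * tr(b^2 a b a^2) - tr(b^2 a b a) = x^2*y*z^2 - x^3*z - x*y^2*z - y*z^2 + 2*x*z + y
tr(a b a b a) = tr(a) * tr(b a b a) - tr(b a b) = x*z^2 - y*z - x
tr(a b a^3 b) = tr(a) * tr(a b a b a) - tr(a b a b) = x^2*z^2 - x*y*z - x^2 - z^2 + 2
tr(b a b a^3 b^2) = tr(b) * tr(a b a^3 b^2) - tr(a b a^3 b) = x^2*y^2*z^2 - x^3*y*z - x*y^3*z - x^2*z^2 - y^2*z^2 + 3*x*y*z + x^2 + y^2 + z^2 - 2
tr(b a b a b a) = tr(b a) * tr(b a b a) - tr(b^-1 a^-1)   [split at repeated b] = z^3 - 3*z
tr(a b a b a^2 b) = tr(a) * tr(b a b a b a) - tr(b a b a b) = x*z^3 - y*z^2 - 2*x*z + y
tr(b^2 a b a b a^2) = tr(b) * tr(a b a b a^2 b) - tr(a b a b a^2) = x*y*z^3 - x^2*z^2 - y^2*z^2 - x*y*z + x^2 + y^2 + z^2 - 2
tr(b^2 a b a b a) = tr(b) * tr(a b a b a b) - tr(a b a b a) = y*z^3 - x*z^2 - 2*y*z + x
tr(b a b a^3 b^2 a) = tr(a) * tr(b^2 a b a b a^2) - tr(b^2 a b a b a) = x^2*y*z^3 - x^3*z^2 - x*y^2*z^2 - x^2*y*z - y*z^3 + x^3 + x*y^2 + 2*x*z^2 + 2*y*z - 3*x
tr(a b^2 a^-1 b a b a^2) = tr(b a b a^3 b^2) * tr(a) - tr(b a b a^3 b^2 a) = x^3*y^2*z^2 - x^4*y*z - x^2*y^3*z - x^2*y*z^3 + 4*x^2*y*z + y*z^3 - x*z^2 - 2*y*z + x
tr(b a b^3 a b a) = tr(b) * tr(b a b a b a b) - tr(b a b a b a) = y^2*z^3 - x*y*z^2 - 2*y^2*z - z^3 + x*y + 3*z
tr(a^2) = tr(a) * tr(a) - tr(1) = x^2 - 2
tr(a b^2 a) = tr(b) * tr(a^2 b) - tr(a^2) = x*y*z - x^2 - y^2 + 2
tr(b a b^2 a b) = tr(b) * tr(a b^2 a b) - tr(a b^2 a) = y^2*z^2 - 2*x*y*z + x^2 - 2
tr(b a b^3 a b) = tr(b) * tr(b a b^2 a b) - tr(b a b^2 a) = y^3*z^2 - 2*x*y^2*z + x^2*y - y*z^2 + x*z - y
tr(b a b a^2 b a b^2) = tr(a) * tr(b a b^3 a b a) - tr(b a b^3 a b) = x*y^2*z^3 - x^2*y*z^2 - y^3*z^2 - x*z^3 + y*z^2 + 2*x*z + y
tr(b a b a b a b a) = tr(b a b a) * tr(b a b a) - tr(1)   [split at repeated b] = z^4 - 4*z^2 + 2
tr(a b a b a^2 b a b) = tr(a) * tr(b a b a b a b a) - tr(b a b a b a b) = x*z^4 - y*z^3 - 3*x*z^2 + 2*y*z + x
tr(b a^2 b a b) = tr(a) * tr(b a b^2 a) - tr(b a b^2) = x*y*z^2 - x^2*z - y^2*z + z
tr(a b a b a^2 b a) = tr(a) * tr(b a^2 b a b a) - tr(b a^2 b a b) = x^2*z^3 - 2*x*y*z^2 - x^2*z + y^2*z + x*y - z
tr(b a b a^2 b a b^2 a) = tr(b) * tr(a b a b a^2 b a b) - tr(a b a b a^2 b a) = x*y*z^4 - x^2*z^3 - y^2*z^3 - x*y*z^2 + x^2*z + y^2*z + z
tr(a b^2 a^-1 b a b a^2 b) = tr(b a b a^2 b a b^2) * tr(a) - tr(b a b a^2 b a b^2 a) = x^2*y^2*z^3 - x^3*y*z^2 - x*y^3*z^2 - x*y*z^4 + y^2*z^3 + 2*x*y*z^2 + x^2*z - y^2*z + x*y - z
tr(b a^-1 b a b a^2 b^-1 a b) = tr(a b^2 a^-1 b a b a^2) * tr(b) - tr(a b^2 a^-1 b a b a^2 b) = x^3*y^3*z^2 - x^4*y^2*z - x^2*y^4*z - 2*x^2*y^2*z^3 + x^3*y*z^2 + x*y^3*z^2 + x*y*z^4 + 4*x^2*y^2*z - 3*x*y*z^2 - x^2*z - y^2*z + z

x^3*y^3*z^2 - x^4*y^2*z - x^2*y^4*z - 2*x^2*y^2*z^3 + x^3*y*z^2 + x*y^3*z^2 + x*y*z^4 + 4*x^2*y^2*z - 3*x*y*z^2 - x^2*z - y^2*z + z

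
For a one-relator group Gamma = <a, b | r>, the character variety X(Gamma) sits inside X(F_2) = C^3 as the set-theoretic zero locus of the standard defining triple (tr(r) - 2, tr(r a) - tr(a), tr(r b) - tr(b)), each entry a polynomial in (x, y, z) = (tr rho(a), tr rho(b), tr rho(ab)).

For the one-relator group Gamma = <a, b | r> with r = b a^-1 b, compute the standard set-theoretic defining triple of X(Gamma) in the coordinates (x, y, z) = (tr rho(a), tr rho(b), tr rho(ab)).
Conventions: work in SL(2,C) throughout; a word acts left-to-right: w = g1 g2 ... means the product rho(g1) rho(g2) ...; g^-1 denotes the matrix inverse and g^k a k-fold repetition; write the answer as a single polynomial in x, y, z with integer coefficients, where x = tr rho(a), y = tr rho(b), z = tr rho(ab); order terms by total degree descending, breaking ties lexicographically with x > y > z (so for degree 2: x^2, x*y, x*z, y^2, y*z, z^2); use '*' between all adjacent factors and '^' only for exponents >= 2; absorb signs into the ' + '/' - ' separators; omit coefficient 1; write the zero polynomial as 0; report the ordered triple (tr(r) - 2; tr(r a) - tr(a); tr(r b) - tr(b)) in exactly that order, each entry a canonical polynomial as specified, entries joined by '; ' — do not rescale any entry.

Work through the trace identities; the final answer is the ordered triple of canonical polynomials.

tr(b^2) = tr(b)*tr(b) - tr(1)  (reduce the b square) = y^2 - 2
tr(b^2 a) = tr(b)*tr(a b) - tr(a)  (reduce the b square) = y*z - x
tr(b a^-1 b) = tr(b^2)*tr(a) - tr(b^2 a)  (eliminate a^-1) = x*y^2 - y*z - x
tr(b a b a) = tr(a b)*tr(a b) - tr(1)   [split at a repeated a] = z^2 - 2
tr(b a^-1 b a) = tr(b a b)*tr(a) - tr(b a b a)   [inverse elimination on a] = x*y*z - x^2 - z^2 + 2
tr(b^3) = tr(b)*tr(b^2) - tr(b)   [square of b] = y^3 - 3*y
tr(b^3 a) = tr(b)*tr(a b^2) - tr(a b)   [square of b] = y^2*z - x*y - z
tr(b a^-1 b^2) = tr(b^3)*tr(a) - tr(b^3 a)   [inverse elimination on a] = x*y^3 - y^2*z - 2*x*y + z
assemble the triple (tr(r) - 2; tr(r a) - x; tr(r b) - y)

x*y^2 - y*z - x - 2; x*y*z - x^2 - z^2 - x + 2; x*y^3 - y^2*z - 2*x*y - y + z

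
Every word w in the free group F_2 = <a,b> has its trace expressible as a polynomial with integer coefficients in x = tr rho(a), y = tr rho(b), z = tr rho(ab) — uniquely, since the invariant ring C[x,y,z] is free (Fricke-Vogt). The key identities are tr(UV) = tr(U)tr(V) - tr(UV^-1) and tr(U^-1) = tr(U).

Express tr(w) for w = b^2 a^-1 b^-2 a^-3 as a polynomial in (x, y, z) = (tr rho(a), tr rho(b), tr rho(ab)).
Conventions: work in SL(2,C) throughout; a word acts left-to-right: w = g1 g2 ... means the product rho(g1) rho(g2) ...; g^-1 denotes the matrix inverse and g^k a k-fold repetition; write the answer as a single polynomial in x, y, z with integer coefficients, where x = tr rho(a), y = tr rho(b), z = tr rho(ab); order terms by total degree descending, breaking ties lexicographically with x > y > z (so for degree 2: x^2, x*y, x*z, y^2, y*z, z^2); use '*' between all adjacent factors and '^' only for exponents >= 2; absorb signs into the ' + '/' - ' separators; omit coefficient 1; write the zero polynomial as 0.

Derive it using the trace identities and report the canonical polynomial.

x^3*y^3*z - x^4*y^2 - x^2*y^4 - x^2*y^2*z^2 - x*y^3*z + x^4 + 5*x^2*y^2 + y^4 + y^2*z^2 - 4*x^2 - 4*y^2 + 2

tr(b^2) = tr(b)*tr(b) - tr(1)   [square of b] = y^2 - 2
next, tr(b^2 a) = tr(b)*tr(a b) - tr(a)   [square of b] = y*z - x
tr(b^2 a^-1) = tr(b^2)*tr(a) - tr(b^2 a)   [inverse elimination on a] = x*y^2 - y*z - x
tr(b^2 a^-2) = tr(b^2 a^-1)*tr(a) - tr(b^2)   [inverse elimination on a] = x^2*y^2 - x*y*z - x^2 - y^2 + 2
next, tr(a^-2 b^2 a^-1) = tr(b^2 a^-2)*tr(a) - tr(b^2 a^-1)   [inverse elimination on a] = x^3*y^2 - x^2*y*z - x^3 - 2*x*y^2 + y*z + 3*x
next, tr(b^3) = tr(b)*tr(b^2) - tr(b)   [square of b] = y^3 - 3*y
tr(b^3 a) = tr(b)*tr(a b^2) - tr(a b)   [square of b] = y^2*z - x*y - z
next, tr(b^3 a^-1) = tr(b^3)*tr(a) - tr(b^3 a)   [inverse elimination on a] = x*y^3 - y^2*z - 2*x*y + z
tr(b a^-2 b^2) = tr(b^3 a^-1)*tr(a) - tr(b^3)   [inverse elimination on a] = x^2*y^3 - x*y^2*z - 2*x^2*y - y^3 + x*z + 3*y
tr(a b a b) = tr(a b)*tr(a b) - tr(1)   [split at a repeated a] = z^2 - 2
tr(a b a) = tr(a)*tr(b a) - tr(b)   [square of a] = x*z - y
next, tr(b^2 a b a) = tr(b)*tr(a b a b) - tr(a b a)   [square of b] = y*z^2 - x*z - y
and tr(b^2 a b a^-1) = tr(b^2 a b)*tr(a) - tr(b^2 a b a)   [inverse elimination on a] = x*y^2*z - x^2*y - y*z^2 + y
and tr(b a^-2 b^2 a) = tr(b^2 a b a^-1)*tr(a) - tr(b^2 a b)   [inverse elimination on a] = x^2*y^2*z - x^3*y - x*y*z^2 - y^2*z + 2*x*y + z
tr(a^-2 b^2 a^-1 b) = tr(b a^-2 b^2)*tr(a) - tr(b a^-2 b^2 a)   [inverse elimination on a] = x^3*y^3 - 2*x^2*y^2*z - x^3*y - x*y^3 + x*y*z^2 + x^2*z + y^2*z + x*y - z
tr(b^2 a^-1 b^-1 a^-2) = tr(a^-2 b^2 a^-1)*tr(b) - tr(a^-2 b^2 a^-1 b)   [inverse elimination on b] = x^2*y^2*z - x*y^3 - x*y*z^2 - x^2*z + 2*x*y + z
next, tr(b^2 a^-1 b a) = tr(b a b^2)*tr(a) - tr(b a b^2 a)   [inverse elimination on a] = x*y^2*z - x^2*y - y*z^2 + y
tr(a^-1 b^2 a^-1 b) = tr(b^2 a^-1 b)*tr(a) - tr(b^2 a^-1 b a)   [inverse elimination on a] = x^2*y^3 - 2*x*y^2*z - x^2*y + y*z^2 + x*z - y
next, tr(b^2 a^-1 b^-1 a^-1) = tr(a^-1 b^2 a^-1)*tr(b) - tr(a^-1 b^2 a^-1 b)   [inverse elimination on b] = x*y^2*z - y^3 - y*z^2 - x*z + 3*y
tr(a^-3 b^2 a^-1 b^-1) = tr(b^2 a^-1 b^-1 a^-2)*tr(a) - tr(b^2 a^-1 b^-1 a^-1)   [inverse elimination on a] = x^3*y^2*z - x^2*y^3 - x^2*y*z^2 - x^3*z - x*y^2*z + 2*x^2*y + y^3 + y*z^2 + 2*x*z - 3*y
tr(a^-3 b^2 a^-1) = tr(a^-1 b^2 a^-2)*tr(a) - tr(a^-1 b^2 a^-1)   [inverse elimination on a] = x^4*y^2 - x^3*y*z - x^4 - 3*x^2*y^2 + 2*x*y*z + 4*x^2 + y^2 - 2
and tr(b^2 a^-1 b^-2 a^-3) = tr(a^-3 b^2 a^-1 b^-1)*tr(b) - tr(a^-3 b^2 a^-1)   [inverse elimination on b] = x^3*y^3*z - x^4*y^2 - x^2*y^4 - x^2*y^2*z^2 - x*y^3*z + x^4 + 5*x^2*y^2 + y^4 + y^2*z^2 - 4*x^2 - 4*y^2 + 2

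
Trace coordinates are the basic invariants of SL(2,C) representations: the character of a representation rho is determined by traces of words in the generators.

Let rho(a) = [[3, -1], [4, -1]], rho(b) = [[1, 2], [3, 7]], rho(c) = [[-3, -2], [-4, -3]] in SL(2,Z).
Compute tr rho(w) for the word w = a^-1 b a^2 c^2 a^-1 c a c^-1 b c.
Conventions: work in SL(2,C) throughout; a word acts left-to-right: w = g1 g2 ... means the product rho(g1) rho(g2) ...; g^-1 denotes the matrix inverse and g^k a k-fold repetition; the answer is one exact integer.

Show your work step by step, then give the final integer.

663932

rho(a^-1) = [[-1, 1], [-4, 3]]
... * rho(b) = [[1, 2], [3, 7]]  ->  [[2, 5], [5, 13]]
... * rho(a) = [[3, -1], [4, -1]]  ->  [[26, -7], [67, -18]]
... * rho(a) = [[3, -1], [4, -1]]  ->  [[50, -19], [129, -49]]
... * rho(c) = [[-3, -2], [-4, -3]]  ->  [[-74, -43], [-191, -111]]
... * rho(c) = [[-3, -2], [-4, -3]]  ->  [[394, 277], [1017, 715]]
... * rho(a^-1) = [[-1, 1], [-4, 3]]  ->  [[-1502, 1225], [-3877, 3162]]
... * rho(c) = [[-3, -2], [-4, -3]]  ->  [[-394, -671], [-1017, -1732]]
... * rho(a) = [[3, -1], [4, -1]]  ->  [[-3866, 1065], [-9979, 2749]]
... * rho(c^-1) = [[-3, 2], [4, -3]]  ->  [[15858, -10927], [40933, -28205]]
... * rho(b) = [[1, 2], [3, 7]]  ->  [[-16923, -44773], [-43682, -115569]]
... * rho(c) = [[-3, -2], [-4, -3]]  ->  [[229861, 168165], [593322, 434071]]
tr = 229861 + 434071 = 663932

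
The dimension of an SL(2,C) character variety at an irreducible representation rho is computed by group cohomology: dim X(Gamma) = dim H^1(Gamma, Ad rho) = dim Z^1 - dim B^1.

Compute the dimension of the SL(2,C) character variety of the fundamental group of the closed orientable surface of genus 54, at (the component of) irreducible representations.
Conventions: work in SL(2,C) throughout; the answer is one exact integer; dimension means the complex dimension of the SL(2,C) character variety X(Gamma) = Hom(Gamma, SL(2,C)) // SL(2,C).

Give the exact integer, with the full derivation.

Gamma = pi_1(Sigma_54) = < a_1, b_1, ..., a_54, b_54 | prod [a_i, b_i] > has 2g = 108 generators and 1 relator.
Before the relator condition, cocycle space has dim 3*108 = 324.
H^2 = coker(d_2) is dual to H^0 = 0 at irreducible rho (Poincare duality), so d_2 is onto: dim Z^1 = 321.
dim B^1 = 3 (coboundaries, injective at irreducible rho).
Hence dim X = 321 - 3 = 318.

318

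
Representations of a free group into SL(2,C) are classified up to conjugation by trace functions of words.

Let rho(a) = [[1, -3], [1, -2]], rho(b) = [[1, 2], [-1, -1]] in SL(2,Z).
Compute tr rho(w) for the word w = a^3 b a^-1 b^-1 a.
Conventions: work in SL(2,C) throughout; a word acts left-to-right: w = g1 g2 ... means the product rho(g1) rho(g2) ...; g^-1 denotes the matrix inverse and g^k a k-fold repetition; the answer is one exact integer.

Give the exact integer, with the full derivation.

63

rho(a) = [[1, -3], [1, -2]]
... * rho(a) = [[1, -3], [1, -2]]  ->  [[-2, 3], [-1, 1]]
... * rho(a) = [[1, -3], [1, -2]]  ->  [[1, 0], [0, 1]]
... * rho(b) = [[1, 2], [-1, -1]]  ->  [[1, 2], [-1, -1]]
... * rho(a^-1) = [[-2, 3], [-1, 1]]  ->  [[-4, 5], [3, -4]]
... * rho(b^-1) = [[-1, -2], [1, 1]]  ->  [[9, 13], [-7, -10]]
... * rho(a) = [[1, -3], [1, -2]]  ->  [[22, -53], [-17, 41]]
tr = 22 + 41 = 63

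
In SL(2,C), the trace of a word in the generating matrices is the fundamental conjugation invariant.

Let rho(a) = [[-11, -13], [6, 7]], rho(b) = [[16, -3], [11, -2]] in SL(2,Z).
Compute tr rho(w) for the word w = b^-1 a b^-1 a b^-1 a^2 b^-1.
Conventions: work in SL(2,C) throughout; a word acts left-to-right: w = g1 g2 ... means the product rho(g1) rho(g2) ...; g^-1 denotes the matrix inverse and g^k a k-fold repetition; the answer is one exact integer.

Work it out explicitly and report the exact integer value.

rho(b^-1) = [[-2, 3], [-11, 16]]
... * rho(a) = [[-11, -13], [6, 7]]  ->  [[40, 47], [217, 255]]
... * rho(b^-1) = [[-2, 3], [-11, 16]]  ->  [[-597, 872], [-3239, 4731]]
... * rho(a) = [[-11, -13], [6, 7]]  ->  [[11799, 13865], [64015, 75224]]
... * rho(b^-1) = [[-2, 3], [-11, 16]]  ->  [[-176113, 257237], [-955494, 1395629]]
... * rho(a) = [[-11, -13], [6, 7]]  ->  [[3480665, 4090128], [18884208, 22190825]]
... * rho(a) = [[-11, -13], [6, 7]]  ->  [[-13746547, -16617749], [-74581338, -90158929]]
... * rho(b^-1) = [[-2, 3], [-11, 16]]  ->  [[210288333, -307123625], [1140910895, -1666286878]]
tr = 210288333 + -1666286878 = -1455998545

-1455998545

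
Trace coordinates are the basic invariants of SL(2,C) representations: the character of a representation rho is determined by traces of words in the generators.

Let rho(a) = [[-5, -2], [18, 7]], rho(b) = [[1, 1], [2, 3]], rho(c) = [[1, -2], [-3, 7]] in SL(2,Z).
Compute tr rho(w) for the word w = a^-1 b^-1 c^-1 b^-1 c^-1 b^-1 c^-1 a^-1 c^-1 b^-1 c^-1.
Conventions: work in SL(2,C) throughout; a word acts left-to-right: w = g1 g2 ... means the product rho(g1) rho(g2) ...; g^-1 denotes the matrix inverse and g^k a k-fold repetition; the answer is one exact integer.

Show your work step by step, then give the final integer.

rho(a^-1) = [[7, 2], [-18, -5]]
... * rho(b^-1) = [[3, -1], [-2, 1]]  ->  [[17, -5], [-44, 13]]
... * rho(c^-1) = [[7, 2], [3, 1]]  ->  [[104, 29], [-269, -75]]
... * rho(b^-1) = [[3, -1], [-2, 1]]  ->  [[254, -75], [-657, 194]]
... * rho(c^-1) = [[7, 2], [3, 1]]  ->  [[1553, 433], [-4017, -1120]]
... * rho(b^-1) = [[3, -1], [-2, 1]]  ->  [[3793, -1120], [-9811, 2897]]
... * rho(c^-1) = [[7, 2], [3, 1]]  ->  [[23191, 6466], [-59986, -16725]]
... * rho(a^-1) = [[7, 2], [-18, -5]]  ->  [[45949, 14052], [-118852, -36347]]
... * rho(c^-1) = [[7, 2], [3, 1]]  ->  [[363799, 105950], [-941005, -274051]]
... * rho(b^-1) = [[3, -1], [-2, 1]]  ->  [[879497, -257849], [-2274913, 666954]]
... * rho(c^-1) = [[7, 2], [3, 1]]  ->  [[5382932, 1501145], [-13923529, -3882872]]
tr = 5382932 + -3882872 = 1500060

1500060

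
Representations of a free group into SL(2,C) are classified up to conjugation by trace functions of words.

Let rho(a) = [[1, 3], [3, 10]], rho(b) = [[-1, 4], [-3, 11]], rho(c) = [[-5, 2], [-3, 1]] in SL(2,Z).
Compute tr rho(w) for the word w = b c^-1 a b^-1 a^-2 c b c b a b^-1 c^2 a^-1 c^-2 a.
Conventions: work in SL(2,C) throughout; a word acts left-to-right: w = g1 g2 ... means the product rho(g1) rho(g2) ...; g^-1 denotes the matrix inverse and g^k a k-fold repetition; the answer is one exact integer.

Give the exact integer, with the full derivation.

253433033863

rho(b) = [[-1, 4], [-3, 11]]
... * rho(c^-1) = [[1, -2], [3, -5]]  ->  [[11, -18], [30, -49]]
... * rho(a) = [[1, 3], [3, 10]]  ->  [[-43, -147], [-117, -400]]
... * rho(b^-1) = [[11, -4], [3, -1]]  ->  [[-914, 319], [-2487, 868]]
... * rho(a^-1) = [[10, -3], [-3, 1]]  ->  [[-10097, 3061], [-27474, 8329]]
... * rho(a^-1) = [[10, -3], [-3, 1]]  ->  [[-110153, 33352], [-299727, 90751]]
... * rho(c) = [[-5, 2], [-3, 1]]  ->  [[450709, -186954], [1226382, -508703]]
... * rho(b) = [[-1, 4], [-3, 11]]  ->  [[110153, -253658], [299727, -690205]]
... * rho(c) = [[-5, 2], [-3, 1]]  ->  [[210209, -33352], [571980, -90751]]
... * rho(b) = [[-1, 4], [-3, 11]]  ->  [[-110153, 473964], [-299727, 1289659]]
... * rho(a) = [[1, 3], [3, 10]]  ->  [[1311739, 4409181], [3569250, 11997409]]
... * rho(b^-1) = [[11, -4], [3, -1]]  ->  [[27656672, -9656137], [75253977, -26274409]]
... * rho(c) = [[-5, 2], [-3, 1]]  ->  [[-109314949, 45657207], [-297446658, 124233545]]
... * rho(c) = [[-5, 2], [-3, 1]]  ->  [[409603124, -172972691], [1114532655, -470659771]]
... * rho(a^-1) = [[10, -3], [-3, 1]]  ->  [[4614949313, -1401782063], [12557305863, -3814257736]]
... * rho(c^-1) = [[1, -2], [3, -5]]  ->  [[409603124, -2220988311], [1114532655, -6043323046]]
... * rho(c^-1) = [[1, -2], [3, -5]]  ->  [[-6253361809, 10285735307], [-17015436483, 27987549920]]
... * rho(a) = [[1, 3], [3, 10]]  ->  [[24603844112, 84097267643], [66947213277, 228829189751]]
tr = 24603844112 + 228829189751 = 253433033863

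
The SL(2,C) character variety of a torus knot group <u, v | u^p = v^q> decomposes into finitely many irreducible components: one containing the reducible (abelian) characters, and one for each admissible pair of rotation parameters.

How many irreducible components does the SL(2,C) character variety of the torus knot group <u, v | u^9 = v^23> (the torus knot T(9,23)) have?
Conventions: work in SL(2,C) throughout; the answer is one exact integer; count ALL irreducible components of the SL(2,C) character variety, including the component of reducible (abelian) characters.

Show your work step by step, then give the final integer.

89

For T(9,23): irreducibility forces the central element u^9 = v^23 to one of +I, -I.
So on each irreducible component the traces are pinned: tr(u) = 2*cos(pi*alpha/9) with 1 <= alpha <= 8, tr(v) = 2*cos(pi*beta/23) with 1 <= beta <= 22.
The two central values (-1)^alpha I and (-1)^beta I must be the same matrix, so alpha and beta share a parity.
Enumerate parity-matched pairs: 4*11 odd-odd plus 4*11 even-even gives 88.
components with irreducible characters: 88; plus the single component of reducible (abelian) characters: total 89.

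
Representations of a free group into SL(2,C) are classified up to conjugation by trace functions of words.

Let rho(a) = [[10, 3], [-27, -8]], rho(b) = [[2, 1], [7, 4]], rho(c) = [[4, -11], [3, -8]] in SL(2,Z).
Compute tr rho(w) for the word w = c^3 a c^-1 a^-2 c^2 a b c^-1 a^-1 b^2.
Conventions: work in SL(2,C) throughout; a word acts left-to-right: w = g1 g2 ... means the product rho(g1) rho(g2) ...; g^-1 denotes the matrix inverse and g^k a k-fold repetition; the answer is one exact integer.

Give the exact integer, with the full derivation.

-452899573813440

rho(c) = [[4, -11], [3, -8]]
... * rho(c) = [[4, -11], [3, -8]]  ->  [[-17, 44], [-12, 31]]
... * rho(c) = [[4, -11], [3, -8]]  ->  [[64, -165], [45, -116]]
... * rho(a) = [[10, 3], [-27, -8]]  ->  [[5095, 1512], [3582, 1063]]
... * rho(c^-1) = [[-8, 11], [-3, 4]]  ->  [[-45296, 62093], [-31845, 43654]]
... * rho(a^-1) = [[-8, -3], [27, 10]]  ->  [[2038879, 756818], [1433418, 532075]]
... * rho(a^-1) = [[-8, -3], [27, 10]]  ->  [[4123054, 1451543], [2898681, 1020496]]
... * rho(c) = [[4, -11], [3, -8]]  ->  [[20846845, -56965938], [14656212, -40049459]]
... * rho(c) = [[4, -11], [3, -8]]  ->  [[-87510434, 226412209], [-61523529, 159177340]]
... * rho(a) = [[10, 3], [-27, -8]]  ->  [[-6988233983, -2073828974], [-4913023470, -1457989307]]
... * rho(b) = [[2, 1], [7, 4]]  ->  [[-28493270784, -15283549879], [-20031972089, -10744980698]]
... * rho(c^-1) = [[-8, 11], [-3, 4]]  ->  [[273796815909, -374560178140], [192490718806, -263331615771]]
... * rho(a^-1) = [[-8, -3], [27, 10]]  ->  [[-12303499337052, -4566992229127], [-8649879376265, -3210788314128]]
... * rho(b) = [[2, 1], [7, 4]]  ->  [[-56575944277993, -30571468253560], [-39775276951426, -21493032632777]]
... * rho(b) = [[2, 1], [7, 4]]  ->  [[-327152166330906, -178861817292233], [-230001782332291, -125747407482534]]
tr = -327152166330906 + -125747407482534 = -452899573813440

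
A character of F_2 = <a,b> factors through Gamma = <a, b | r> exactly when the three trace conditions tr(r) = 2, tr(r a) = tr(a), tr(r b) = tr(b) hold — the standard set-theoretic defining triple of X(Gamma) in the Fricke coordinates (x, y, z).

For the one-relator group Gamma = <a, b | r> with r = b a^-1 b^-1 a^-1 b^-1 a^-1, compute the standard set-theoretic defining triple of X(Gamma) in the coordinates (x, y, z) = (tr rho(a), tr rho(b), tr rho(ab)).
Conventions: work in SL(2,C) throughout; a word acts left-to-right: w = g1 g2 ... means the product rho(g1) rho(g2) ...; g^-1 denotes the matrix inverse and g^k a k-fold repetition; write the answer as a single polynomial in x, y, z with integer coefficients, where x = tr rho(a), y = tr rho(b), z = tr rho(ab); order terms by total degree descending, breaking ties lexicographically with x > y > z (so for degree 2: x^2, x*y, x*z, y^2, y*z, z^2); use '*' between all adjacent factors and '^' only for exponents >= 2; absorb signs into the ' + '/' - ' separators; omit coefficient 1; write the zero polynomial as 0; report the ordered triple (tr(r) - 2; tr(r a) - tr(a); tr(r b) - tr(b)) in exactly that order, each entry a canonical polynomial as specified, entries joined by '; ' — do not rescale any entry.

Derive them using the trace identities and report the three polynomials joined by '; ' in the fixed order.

x*y*z^2 - y^2*z - z^3 - x*y + 3*z - 2; x*z - x - y; x*y^2*z^2 - y^3*z - y*z^3 - x*y^2 - x*z^2 + 4*y*z + x - y

trace(a^-1) = trace(a) = x
trace(a^-2) = trace(a^-1) * trace(a) - trace(1)  (eliminate a^-1) = x^2 - 2
trace(a^-1 b) = trace(b) * trace(a) - trace(b a)  (eliminate a^-1) = x*y - z
reduce: trace(a^-2 b) = trace(a^-1 b) * trace(a) - trace(a^-1 b a)  (eliminate a^-1) = x^2*y - x*z - y
so trace(a^-1 b^-1 a^-1) = trace(a^-2) * trace(b) - trace(a^-2 b)  (eliminate b^-1) = x*z - y
trace(a b a b) = trace(a b) * trace(a b) - trace(1)  (split on a) = z^2 - 2
trace(b^-1 a b a) = trace(a b a) * trace(b) - trace(a b a b)  (eliminate b^-1) = x*y*z - y^2 - z^2 + 2
trace(b^-1 a b a b^-1) = trace(b^-1 a b a) * trace(b) - trace(b^-1 a b a b)  (eliminate b^-1) = x*y^2*z - y^3 - y*z^2 - x*z + 3*y
reduce: trace(a b a^2) = trace(a) * trace(b a^2) - trace(b a)  (reduce the a square) = x^2*z - x*y - z
so trace(b a b) = trace(b) * trace(a b) - trace(a)  (reduce the b square) = y*z - x
so trace(a b a^2 b) = trace(a) * trace(b a b a) - trace(b a b)  (reduce the a square) = x*z^2 - y*z - x
reduce: trace(a b^-1 a b a) = trace(a b a^2) * trace(b) - trace(a b a^2 b)  (eliminate b^-1) = x^2*y*z - x*y^2 - x*z^2 + x
so trace(a b a b a b) = trace(a b a b) * trace(a b) - trace(b a)  (split on a) = z^3 - 3*z
trace(a b^-1 a b a b) = trace(a b a b a) * trace(b) - trace(a b a b a b)  (eliminate b^-1) = x*y*z^2 - y^2*z - z^3 - x*y + 3*z
trace(b^-1 a b a b^-1 a) = trace(a b^-1 a b a) * trace(b) - trace(a b^-1 a b a b)  (eliminate b^-1) = x^2*y^2*z - x*y^3 - 2*x*y*z^2 + y^2*z + z^3 + 2*x*y - 3*z
so trace(b^-1 a^-1 b^-1 a b a) = trace(b^-1 a b a b^-1) * trace(a) - trace(b^-1 a b a b^-1 a)  (eliminate a^-1) = x*y*z^2 - x^2*z - y^2*z - z^3 + x*y + 3*z
trace(b a^-1 b^-1 a^-1 b^-1 a) = trace(b^-1 a^-1 b^-1 a b) * trace(a) - trace(b^-1 a^-1 b^-1 a b a)  (eliminate a^-1) = -x*y*z^2 + x^2*z + y^2*z + z^3 - 3*z
so trace(b a^-1 b^-1 a^-1 b^-1 a^-1) = trace(b a^-1 b^-1 a^-1 b^-1) * trace(a) - trace(b a^-1 b^-1 a^-1 b^-1 a)  (eliminate a^-1) = x*y*z^2 - y^2*z - z^3 - x*y + 3*z
trace(a^-1 b^2 a^-1 b^-1 a^-1) = trace(a^-1 b^2 a^-1 b^-1) * trace(a) - trace(a^-1 b^2 a^-1 b^-1 a) = x^2*y^2*z - x*y^3 - x*y*z^2 - x^2*z + 2*x*y + z
trace(b^2) = trace(b) * trace(b) - trace(1) = y^2 - 2
trace(b^3) = trace(b) * trace(b^2) - trace(b) = y^3 - 3*y
so trace(b^3 a) = trace(b) * trace(b a b) - trace(b a) = y^2*z - x*y - z
so trace(b a^-1 b^2) = trace(b^3) * trace(a) - trace(b^3 a) = x*y^3 - y^2*z - 2*x*y + z
reduce: trace(b^2 a b a) = trace(b) * trace(a b a b) - trace(a b a) = y*z^2 - x*z - y
so trace(b a^-1 b^2 a) = trace(b^2 a b) * trace(a) - trace(b^2 a b a) = x*y^2*z - x^2*y - y*z^2 + y
trace(a^-1 b a^-1 b^2) = trace(b a^-1 b^2) * trace(a) - trace(b a^-1 b^2 a) = x^2*y^3 - 2*x*y^2*z - x^2*y + y*z^2 + x*z - y
trace(a^-1 b a^-1 b^2 a^-1) = trace(a^-1 b a^-1 b^2) * trace(a) - trace(a^-1 b a^-1 b^2 a) = x^3*y^3 - 2*x^2*y^2*z - x^3*y - x*y^3 + x*y*z^2 + x^2*z + y^2*z + x*y - z
trace(b^4) = trace(b) * trace(b^3) - trace(b^2) = y^4 - 4*y^2 + 2
trace(b^4 a) = trace(b) * trace(b a b^2) - trace(b a b) = y^3*z - x*y^2 - 2*y*z + x
reduce: trace(b^2 a^-1 b^2) = trace(b^4) * trace(a) - trace(b^4 a) = x*y^4 - y^3*z - 3*x*y^2 + 2*y*z + x
reduce: trace(a b^2 a) = trace(b) * trace(a^2 b) - trace(a^2) = x*y*z - x^2 - y^2 + 2
reduce: trace(b^2 a b^2 a) = trace(b) * trace(a b^2 a b) - trace(a b^2 a) = y^2*z^2 - 2*x*y*z + x^2 - 2
trace(b^2 a^-1 b^2 a) = trace(b^2 a b^2) * trace(a) - trace(b^2 a b^2 a) = x*y^3*z - x^2*y^2 - y^2*z^2 + 2
trace(b a^-1 b^2 a^-1 b) = trace(b^2 a^-1 b^2) * trace(a) - trace(b^2 a^-1 b^2 a) = x^2*y^4 - 2*x*y^3*z - 2*x^2*y^2 + y^2*z^2 + 2*x*y*z + x^2 - 2
reduce: trace(b a b^3 a) = trace(b) * trace(b a b a b) - trace(b a b a) = y^2*z^2 - x*y*z - y^2 - z^2 + 2
reduce: trace(b^2 a^-1 b a b) = trace(b a b^3) * trace(a) - trace(b a b^3 a) = x*y^3*z - x^2*y^2 - y^2*z^2 - x*y*z + x^2 + y^2 + z^2 - 2
trace(b a b a b^2 a) = trace(b) * trace(a b a b a b) - trace(a b a b a) = y*z^3 - x*z^2 - 2*y*z + x
trace(b^2 a^-1 b a b a) = trace(b a b a b^2) * trace(a) - trace(b a b a b^2 a) = x*y^2*z^2 - x^2*y*z - y*z^3 - x*y^2 + 2*y*z + x
trace(b a^-1 b^2 a^-1 b a) = trace(b^2 a^-1 b a b) * trace(a) - trace(b^2 a^-1 b a b a) = x^2*y^3*z - x^3*y^2 - 2*x*y^2*z^2 + y*z^3 + x^3 + 2*x*y^2 + x*z^2 - 2*y*z - 3*x
trace(a^-1 b a^-1 b^2 a^-1 b) = trace(b a^-1 b^2 a^-1 b) * trace(a) - trace(b a^-1 b^2 a^-1 b a) = x^3*y^4 - 3*x^2*y^3*z - x^3*y^2 + 3*x*y^2*z^2 + 2*x^2*y*z - y*z^3 - 2*x*y^2 - x*z^2 + 2*y*z + x
trace(a^-1 b^2 a^-1 b^-1 a^-1 b) = trace(a^-1 b a^-1 b^2 a^-1) * trace(b) - trace(a^-1 b a^-1 b^2 a^-1 b) = x^2*y^3*z - x*y^4 - 2*x*y^2*z^2 - x^2*y*z + y^3*z + y*z^3 + 3*x*y^2 + x*z^2 - 3*y*z - x
reduce: trace(b a^-1 b^-1 a^-1 b^-1 a^-1 b) = trace(a^-1 b^2 a^-1 b^-1 a^-1) * trace(b) - trace(a^-1 b^2 a^-1 b^-1 a^-1 b) = x*y^2*z^2 - y^3*z - y*z^3 - x*y^2 - x*z^2 + 4*y*z + x
assemble the triple (trace(r) - 2; trace(r a) - x; trace(r b) - y)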